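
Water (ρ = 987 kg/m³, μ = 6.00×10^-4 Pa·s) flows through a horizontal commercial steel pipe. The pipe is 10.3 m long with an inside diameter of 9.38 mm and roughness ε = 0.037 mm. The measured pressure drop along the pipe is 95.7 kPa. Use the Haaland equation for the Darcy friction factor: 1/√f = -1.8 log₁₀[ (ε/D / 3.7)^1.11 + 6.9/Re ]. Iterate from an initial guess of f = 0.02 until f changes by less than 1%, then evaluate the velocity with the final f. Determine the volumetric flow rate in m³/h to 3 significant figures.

Q ≈ 0.595 m³/h

Rearranging Darcy-Weisbach: V = √(2·ΔP·D/(f·L·ρ)). With ε/D = 3.7e-05/0.00938 = 0.00394, iterate starting from f = 0.02:
  f = 0.02 → V = √(2·9.57e+04·0.00938/(0.02·10.3·987)) = 2.972 m/s; Re = ρVD/μ = 4.585e+04; f → 0.03042
  f = 0.03042 → V = 2.409 m/s; Re = 3.718e+04; f → 0.03086
  f = 0.03086 → V = 2.392 m/s; Re = 3.691e+04; f → 0.03088
Converged (Δf/f < 1%). With the final f = 0.03088: V = √(2·9.57e+04·0.00938/(0.03088·10.3·987)) = 2.392 m/s.
Q = V·A = 2.392·(π/4·0.00938²) = 0.0001653 m³/s = 0.595 m³/h.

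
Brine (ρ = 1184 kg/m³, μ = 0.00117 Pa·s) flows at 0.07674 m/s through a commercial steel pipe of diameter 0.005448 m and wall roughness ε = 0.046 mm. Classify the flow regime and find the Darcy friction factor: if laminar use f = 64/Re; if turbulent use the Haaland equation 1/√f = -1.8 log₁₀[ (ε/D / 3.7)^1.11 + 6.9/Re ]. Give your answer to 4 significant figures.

f ≈ 0.1513

Re = ρVD/μ = 1184·0.07674·0.005448/0.00117 = 423.1.
Re < 2300 → laminar, so f = 64/Re = 0.1513 (roughness is irrelevant in laminar flow).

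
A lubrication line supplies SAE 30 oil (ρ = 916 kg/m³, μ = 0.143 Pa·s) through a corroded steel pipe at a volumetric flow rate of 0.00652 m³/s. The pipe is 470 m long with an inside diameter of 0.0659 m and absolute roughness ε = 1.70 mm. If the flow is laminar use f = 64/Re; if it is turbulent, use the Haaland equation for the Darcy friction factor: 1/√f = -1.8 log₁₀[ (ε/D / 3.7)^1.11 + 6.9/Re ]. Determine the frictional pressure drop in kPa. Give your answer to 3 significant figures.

Cross-sectional area A = πD²/4 = π(0.0659)²/4 = 0.003411 m²; mean velocity V = Q/A = 0.00652/0.003411 = 1.912 m/s.
Reynolds number Re = ρVD/μ = 916 · 1.912 · 0.0659 / 0.143 = 806.9.
Re < 2300 → laminar flow, so f = 64/Re = 64/806.9 = 0.07931 (the turbulent correlation is not needed).
Darcy-Weisbach: ΔP = f(L/D)(ρV²/2) = 0.07931·(470/0.0659)·(916·1.912²/2) = 0.07931·7132·1674 = 9.467e+05 Pa.
ΔP = 9.467e+05 Pa = 947 kPa.

ΔP ≈ 947 kPa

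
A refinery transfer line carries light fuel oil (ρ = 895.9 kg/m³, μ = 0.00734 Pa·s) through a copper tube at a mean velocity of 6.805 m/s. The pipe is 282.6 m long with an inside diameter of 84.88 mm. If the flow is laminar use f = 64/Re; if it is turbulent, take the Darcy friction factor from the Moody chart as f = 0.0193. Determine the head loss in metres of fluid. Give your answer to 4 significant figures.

h_f ≈ 151.7 m

Reynolds number Re = ρVD/μ = 895.9 · 6.805 · 0.08488 / 0.00734 = 7.05e+04.
Re > 4000 → turbulent; use the Moody-chart value f = 0.0193.
Darcy-Weisbach: ΔP = f(L/D)(ρV²/2) = 0.0193·(282.6/0.08488)·(895.9·6.805²/2) = 0.0193·3329·2.074e+04 = 1.333e+06 Pa.
Head loss h_f = ΔP/(ρg) = 1.333e+06/(895.9·9.81) = 151.7 m.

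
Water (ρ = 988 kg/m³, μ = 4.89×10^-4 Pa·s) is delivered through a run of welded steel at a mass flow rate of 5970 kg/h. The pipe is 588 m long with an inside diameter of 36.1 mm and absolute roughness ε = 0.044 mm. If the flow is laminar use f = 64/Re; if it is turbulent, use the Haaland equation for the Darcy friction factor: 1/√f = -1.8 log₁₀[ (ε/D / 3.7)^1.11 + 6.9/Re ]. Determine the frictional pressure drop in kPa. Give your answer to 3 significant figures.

ΔP ≈ 485 kPa

ṁ = 5970 kg/h = 5970/3600 = 1.658 kg/s.
A = πD²/4 = π(0.0361)²/4 = 0.001024 m²; mean velocity V = ṁ/(ρA) = 1.658/(988 · 0.001024) = 1.64 m/s.
Reynolds number Re = ρVD/μ = 988 · 1.64 · 0.0361 / 0.000489 = 1.196e+05.
Re > 4000 → turbulent. Relative roughness ε/D = 4.4e-05/0.0361 = 0.00122. Haaland: 1/√f = -1.8 log₁₀[(0.00122/3.7)^1.11 + 6.9/1.196e+05] = -1.8 log₁₀[0.000136 + 5.77e-05] = 6.682, so f = 0.0224.
Darcy-Weisbach: ΔP = f(L/D)(ρV²/2) = 0.0224·(588/0.0361)·(988·1.64²/2) = 0.0224·1.629e+04·1328 = 4.847e+05 Pa.
ΔP = 4.847e+05 Pa = 485 kPa.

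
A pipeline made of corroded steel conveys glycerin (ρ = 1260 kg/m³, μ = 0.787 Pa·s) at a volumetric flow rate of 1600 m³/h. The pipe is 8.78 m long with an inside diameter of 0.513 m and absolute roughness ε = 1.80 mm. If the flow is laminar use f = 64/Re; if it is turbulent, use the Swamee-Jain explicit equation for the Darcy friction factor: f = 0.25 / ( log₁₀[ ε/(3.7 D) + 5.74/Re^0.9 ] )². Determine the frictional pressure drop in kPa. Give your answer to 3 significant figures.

ΔP ≈ 1.81 kPa

Q = 1600 m³/h = 1600/3600 = 0.4444 m³/s.
Cross-sectional area A = πD²/4 = π(0.513)²/4 = 0.2067 m²; mean velocity V = Q/A = 0.4444/0.2067 = 2.15 m/s.
Reynolds number Re = ρVD/μ = 1260 · 2.15 · 0.513 / 0.787 = 1766.
Re < 2300 → laminar flow, so f = 64/Re = 64/1766 = 0.03624 (the turbulent correlation is not needed).
Darcy-Weisbach: ΔP = f(L/D)(ρV²/2) = 0.03624·(8.78/0.513)·(1260·2.15²/2) = 0.03624·17.12·2913 = 1807 Pa.
ΔP = 1807 Pa = 1.81 kPa.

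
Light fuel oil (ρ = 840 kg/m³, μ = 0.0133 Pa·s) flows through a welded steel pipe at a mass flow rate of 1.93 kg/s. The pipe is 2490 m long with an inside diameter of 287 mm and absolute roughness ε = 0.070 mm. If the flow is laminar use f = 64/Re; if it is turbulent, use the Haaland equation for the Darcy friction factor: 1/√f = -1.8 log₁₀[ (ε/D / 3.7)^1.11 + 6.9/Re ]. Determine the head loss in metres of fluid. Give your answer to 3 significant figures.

h_f ≈ 0.0555 m

A = πD²/4 = π(0.287)²/4 = 0.06469 m²; mean velocity V = ṁ/(ρA) = 1.93/(840 · 0.06469) = 0.03552 m/s.
Reynolds number Re = ρVD/μ = 840 · 0.03552 · 0.287 / 0.0133 = 643.8.
Re < 2300 → laminar flow, so f = 64/Re = 64/643.8 = 0.09941 (the turbulent correlation is not needed).
Darcy-Weisbach: ΔP = f(L/D)(ρV²/2) = 0.09941·(2490/0.287)·(840·0.03552²/2) = 0.09941·8676·0.5298 = 456.9 Pa.
Head loss h_f = ΔP/(ρg) = 456.9/(840·9.81) = 0.0555 m.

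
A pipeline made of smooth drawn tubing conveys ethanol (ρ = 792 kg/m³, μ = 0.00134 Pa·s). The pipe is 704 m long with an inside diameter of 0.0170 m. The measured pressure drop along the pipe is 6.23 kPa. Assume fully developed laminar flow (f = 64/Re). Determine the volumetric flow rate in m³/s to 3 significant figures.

Q ≈ 1.35×10^-5 m³/s

For laminar flow, f = 64/Re with Re = ρVD/μ, so Darcy-Weisbach reduces to ΔP = 32μLV/D². Solving for V: V = ΔP·D²/(32μL) = 6230·(0.017)²/(32·0.00134·704) = 0.05964 m/s.
Check: Re = ρVD/μ = 792·0.05964·0.017/0.00134 = 599.3 < 2300, so the laminar assumption holds.
Q = V·A = 0.05964·(π/4·0.017²) = 1.354e-05 m³/s = 1.35×10^-5 m³/s.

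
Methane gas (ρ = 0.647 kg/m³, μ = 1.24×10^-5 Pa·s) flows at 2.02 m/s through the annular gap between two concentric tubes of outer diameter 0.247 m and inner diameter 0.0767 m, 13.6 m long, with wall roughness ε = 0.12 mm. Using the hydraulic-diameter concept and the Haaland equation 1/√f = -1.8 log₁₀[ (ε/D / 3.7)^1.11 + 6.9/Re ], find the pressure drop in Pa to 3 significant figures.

ΔP ≈ 2.92 Pa

Hydraulic diameter D_h = 4A/P = D_o - D_i = 0.247 - 0.0767 = 0.1703 m.
Re = ρVD_h/μ = 0.647·2.02·0.1703/1.24e-05 = 1.795e+04.
ε/D_h = 0.00012/0.1703 = 0.000705; Haaland gives 1/√f = -1.8 log₁₀[7.42e-05+0.000384] = 6.009, so f = 0.02769.
ΔP = f(L/D_h)(ρV²/2) = 0.02769·13.6/0.1703·1.32 = 2.919 Pa.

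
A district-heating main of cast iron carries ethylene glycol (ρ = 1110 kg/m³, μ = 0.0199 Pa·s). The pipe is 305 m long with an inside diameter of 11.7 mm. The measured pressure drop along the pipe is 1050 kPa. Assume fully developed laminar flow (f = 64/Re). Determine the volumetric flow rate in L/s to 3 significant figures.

For laminar flow, f = 64/Re with Re = ρVD/μ, so Darcy-Weisbach reduces to ΔP = 32μLV/D². Solving for V: V = ΔP·D²/(32μL) = 1.05e+06·(0.0117)²/(32·0.0199·305) = 0.74 m/s.
Check: Re = ρVD/μ = 1110·0.74·0.0117/0.0199 = 483 < 2300, so the laminar assumption holds.
Q = V·A = 0.74·(π/4·0.0117²) = 7.956e-05 m³/s = 0.0796 L/s.

Q ≈ 0.0796 L/s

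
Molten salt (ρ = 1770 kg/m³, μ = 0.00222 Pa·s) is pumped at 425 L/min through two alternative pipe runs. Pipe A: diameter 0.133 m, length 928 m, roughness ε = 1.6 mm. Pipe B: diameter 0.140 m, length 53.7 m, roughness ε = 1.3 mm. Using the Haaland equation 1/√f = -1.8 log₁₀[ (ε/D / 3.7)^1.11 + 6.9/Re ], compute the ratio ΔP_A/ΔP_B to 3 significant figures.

Pipe A: V = Q/A = 0.007083/0.01389 = 0.5099 m/s; Re = 5.407e+04; ε/D = 0.012; Haaland → f = 0.04139; ΔP_A = f(L/D)(ρV²/2) = 6.644e+04 Pa.
Pipe B: V = Q/A = 0.007083/0.01539 = 0.4601 m/s; Re = 5.136e+04; ε/D = 0.00929; Haaland → f = 0.03817; ΔP_B = f(L/D)(ρV²/2) = 2743 Pa.
ΔP_A/ΔP_B = 6.644e+04/2743 = 24.2.

ΔP_A/ΔP_B ≈ 24.2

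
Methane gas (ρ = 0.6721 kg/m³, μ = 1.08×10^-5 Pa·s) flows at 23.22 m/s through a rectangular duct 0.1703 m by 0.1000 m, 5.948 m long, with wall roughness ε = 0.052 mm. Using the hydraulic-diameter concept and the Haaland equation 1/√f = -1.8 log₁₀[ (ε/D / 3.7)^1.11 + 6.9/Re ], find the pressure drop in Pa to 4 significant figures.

ΔP ≈ 156.8 Pa

Hydraulic diameter D_h = 4A/P = 4·(0.1703·0.1)/(2·(0.1703+0.1)) = 0.06812/0.5406 = 0.126 m.
Re = ρVD_h/μ = 0.6721·23.22·0.126/1.08e-05 = 1.821e+05.
ε/D_h = 5.2e-05/0.126 = 0.000413; Haaland gives 1/√f = -1.8 log₁₀[4.1e-05+3.79e-05] = 7.385, so f = 0.01833.
ΔP = f(L/D_h)(ρV²/2) = 0.01833·5.948/0.126·181.2 = 156.8 Pa.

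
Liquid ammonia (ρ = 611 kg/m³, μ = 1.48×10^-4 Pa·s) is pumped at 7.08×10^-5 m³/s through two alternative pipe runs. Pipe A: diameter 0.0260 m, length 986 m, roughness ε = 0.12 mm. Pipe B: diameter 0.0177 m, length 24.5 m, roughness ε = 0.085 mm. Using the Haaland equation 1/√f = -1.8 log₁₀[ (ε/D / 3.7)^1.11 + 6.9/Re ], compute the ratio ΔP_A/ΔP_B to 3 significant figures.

ΔP_A/ΔP_B ≈ 6.10

Pipe A: V = Q/A = 7.08e-05/0.0005309 = 0.1334 m/s; Re = 1.431e+04; ε/D = 0.00462; Haaland → f = 0.03507; ΔP_A = f(L/D)(ρV²/2) = 7225 Pa.
Pipe B: V = Q/A = 7.08e-05/0.0002461 = 0.2877 m/s; Re = 2.103e+04; ε/D = 0.0048; Haaland → f = 0.03382; ΔP_B = f(L/D)(ρV²/2) = 1184 Pa.
ΔP_A/ΔP_B = 7225/1184 = 6.10.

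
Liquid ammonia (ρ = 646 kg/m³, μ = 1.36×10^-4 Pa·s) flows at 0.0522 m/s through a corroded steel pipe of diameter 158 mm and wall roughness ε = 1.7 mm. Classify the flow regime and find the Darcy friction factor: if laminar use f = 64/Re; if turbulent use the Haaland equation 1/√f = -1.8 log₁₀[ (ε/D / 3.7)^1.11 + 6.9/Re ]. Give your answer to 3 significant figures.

f ≈ 0.0403

Re = ρVD/μ = 646·0.0522·0.158/0.000136 = 3.918e+04.
Re > 4000 → turbulent. ε/D = 0.0017/0.158 = 0.0108; Haaland: 1/√f = -1.8 log₁₀[0.00153 + 0.000176] = 4.983, so f = 0.04028.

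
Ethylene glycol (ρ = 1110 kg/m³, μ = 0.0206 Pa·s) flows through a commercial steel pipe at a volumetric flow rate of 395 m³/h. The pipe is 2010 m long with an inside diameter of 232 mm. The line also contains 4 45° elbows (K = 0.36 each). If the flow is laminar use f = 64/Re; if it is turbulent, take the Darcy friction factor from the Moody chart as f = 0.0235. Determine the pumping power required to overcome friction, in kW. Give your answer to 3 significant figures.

Q = 395 m³/h = 395/3600 = 0.1097 m³/s.
Cross-sectional area A = πD²/4 = π(0.232)²/4 = 0.04227 m²; mean velocity V = Q/A = 0.1097/0.04227 = 2.596 m/s.
Reynolds number Re = ρVD/μ = 1110 · 2.596 · 0.232 / 0.0206 = 3.245e+04.
Re > 4000 → turbulent; use the Moody-chart value f = 0.0235.
Total minor-loss coefficient ΣK = 4·0.36 = 1.44.
ΔP = [f·L/D + ΣK]·(ρV²/2) = [0.0235·2010/0.232 + 1.44]·(1110·2.596²/2) = [203.6 + 1.44]·3739 = 7.666e+05 Pa.
Pumping power P = QΔP = 0.1097·7.666e+05 = 84120 W = 84.1 kW.

P ≈ 84.1 kW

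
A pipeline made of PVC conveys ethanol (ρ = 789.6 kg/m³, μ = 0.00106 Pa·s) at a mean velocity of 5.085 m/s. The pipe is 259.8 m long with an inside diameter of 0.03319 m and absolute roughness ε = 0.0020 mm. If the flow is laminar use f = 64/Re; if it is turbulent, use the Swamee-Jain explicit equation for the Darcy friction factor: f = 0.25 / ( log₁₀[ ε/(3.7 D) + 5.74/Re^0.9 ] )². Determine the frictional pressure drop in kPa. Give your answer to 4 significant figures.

Reynolds number Re = ρVD/μ = 789.6 · 5.085 · 0.03319 / 0.00106 = 1.257e+05.
Re > 4000 → turbulent. Relative roughness ε/D = 2e-06/0.03319 = 6.03e-05. Swamee-Jain: f = 0.25/(log₁₀[6.03e-05/3.7 + 5.74/1.257e+05^0.9])² = 0.25/(log₁₀[1.63e-05 + 0.000148])² = 0.25/(-3.785)² = 0.01745.
Darcy-Weisbach: ΔP = f(L/D)(ρV²/2) = 0.01745·(259.8/0.03319)·(789.6·5.085²/2) = 0.01745·7828·1.021e+04 = 1.394e+06 Pa.
ΔP = 1.394e+06 Pa = 1394 kPa.

ΔP ≈ 1394 kPa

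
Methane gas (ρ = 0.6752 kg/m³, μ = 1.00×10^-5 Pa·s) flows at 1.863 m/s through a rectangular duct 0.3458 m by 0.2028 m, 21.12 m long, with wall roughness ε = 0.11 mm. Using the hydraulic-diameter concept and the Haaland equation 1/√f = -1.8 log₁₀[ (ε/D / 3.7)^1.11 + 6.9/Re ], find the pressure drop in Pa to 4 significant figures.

Hydraulic diameter D_h = 4A/P = 4·(0.3458·0.2028)/(2·(0.3458+0.2028)) = 0.2805/1.097 = 0.2557 m.
Re = ρVD_h/μ = 0.6752·1.863·0.2557/1e-05 = 3.216e+04.
ε/D_h = 0.00011/0.2557 = 0.00043; Haaland gives 1/√f = -1.8 log₁₀[4.29e-05+0.000215] = 6.461, so f = 0.02396.
ΔP = f(L/D_h)(ρV²/2) = 0.02396·21.12/0.2557·1.172 = 2.319 Pa.

ΔP ≈ 2.319 Pa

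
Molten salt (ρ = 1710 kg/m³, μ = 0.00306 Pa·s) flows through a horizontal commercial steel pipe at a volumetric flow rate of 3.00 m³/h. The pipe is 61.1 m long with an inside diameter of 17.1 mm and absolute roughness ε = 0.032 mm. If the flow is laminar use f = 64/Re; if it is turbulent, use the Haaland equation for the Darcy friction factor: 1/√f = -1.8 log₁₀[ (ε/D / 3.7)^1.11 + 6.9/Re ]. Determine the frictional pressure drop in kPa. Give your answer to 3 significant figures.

ΔP ≈ 1090 kPa

Q = 3.00 m³/h = 3.00/3600 = 0.0008333 m³/s.
Cross-sectional area A = πD²/4 = π(0.0171)²/4 = 0.0002297 m²; mean velocity V = Q/A = 0.0008333/0.0002297 = 3.629 m/s.
Reynolds number Re = ρVD/μ = 1710 · 3.629 · 0.0171 / 0.00306 = 3.467e+04.
Re > 4000 → turbulent. Relative roughness ε/D = 3.2e-05/0.0171 = 0.00187. Haaland: 1/√f = -1.8 log₁₀[(0.00187/3.7)^1.11 + 6.9/3.467e+04] = -1.8 log₁₀[0.000219 + 0.000199] = 6.081, so f = 0.02704.
Darcy-Weisbach: ΔP = f(L/D)(ρV²/2) = 0.02704·(61.1/0.0171)·(1710·3.629²/2) = 0.02704·3573·1.126e+04 = 1.088e+06 Pa.
ΔP = 1.088e+06 Pa = 1090 kPa.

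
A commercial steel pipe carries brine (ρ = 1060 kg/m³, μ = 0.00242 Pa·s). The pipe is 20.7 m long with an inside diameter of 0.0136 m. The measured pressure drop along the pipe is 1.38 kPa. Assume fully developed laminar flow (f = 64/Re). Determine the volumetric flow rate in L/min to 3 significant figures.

Q ≈ 1.39 L/min

For laminar flow, f = 64/Re with Re = ρVD/μ, so Darcy-Weisbach reduces to ΔP = 32μLV/D². Solving for V: V = ΔP·D²/(32μL) = 1380·(0.0136)²/(32·0.00242·20.7) = 0.1592 m/s.
Check: Re = ρVD/μ = 1060·0.1592·0.0136/0.00242 = 948.5 < 2300, so the laminar assumption holds.
Q = V·A = 0.1592·(π/4·0.0136²) = 2.313e-05 m³/s = 1.39 L/min.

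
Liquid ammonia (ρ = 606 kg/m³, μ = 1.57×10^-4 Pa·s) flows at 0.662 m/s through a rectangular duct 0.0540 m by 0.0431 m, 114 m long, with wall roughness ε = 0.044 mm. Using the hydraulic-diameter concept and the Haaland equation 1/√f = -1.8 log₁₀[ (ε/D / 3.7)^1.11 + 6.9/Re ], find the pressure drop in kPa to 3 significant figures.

Hydraulic diameter D_h = 4A/P = 4·(0.054·0.0431)/(2·(0.054+0.0431)) = 0.00931/0.1942 = 0.04794 m.
Re = ρVD_h/μ = 606·0.662·0.04794/0.000157 = 1.225e+05.
ε/D_h = 4.4e-05/0.04794 = 0.000918; Haaland gives 1/√f = -1.8 log₁₀[9.95e-05+5.63e-05] = 6.853, so f = 0.02129.
ΔP = f(L/D_h)(ρV²/2) = 0.02129·114/0.04794·132.8 = 6724 Pa.
ΔP = 6.72 kPa.

ΔP ≈ 6.72 kPa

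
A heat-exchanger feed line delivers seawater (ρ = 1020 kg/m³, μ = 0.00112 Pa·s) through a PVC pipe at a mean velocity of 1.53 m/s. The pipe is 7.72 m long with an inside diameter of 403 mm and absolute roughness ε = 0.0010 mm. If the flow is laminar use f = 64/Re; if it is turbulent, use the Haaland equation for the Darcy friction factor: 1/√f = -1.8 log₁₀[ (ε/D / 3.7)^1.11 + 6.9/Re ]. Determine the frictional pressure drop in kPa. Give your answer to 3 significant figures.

ΔP ≈ 0.293 kPa

Reynolds number Re = ρVD/μ = 1020 · 1.53 · 0.403 / 0.00112 = 5.615e+05.
Re > 4000 → turbulent. Relative roughness ε/D = 1e-06/0.403 = 2.48e-06. Haaland: 1/√f = -1.8 log₁₀[(2.48e-06/3.7)^1.11 + 6.9/5.615e+05] = -1.8 log₁₀[1.4e-07 + 1.23e-05] = 8.83, so f = 0.01283.
Darcy-Weisbach: ΔP = f(L/D)(ρV²/2) = 0.01283·(7.72/0.403)·(1020·1.53²/2) = 0.01283·19.16·1194 = 293.3 Pa.
ΔP = 293.3 Pa = 0.293 kPa.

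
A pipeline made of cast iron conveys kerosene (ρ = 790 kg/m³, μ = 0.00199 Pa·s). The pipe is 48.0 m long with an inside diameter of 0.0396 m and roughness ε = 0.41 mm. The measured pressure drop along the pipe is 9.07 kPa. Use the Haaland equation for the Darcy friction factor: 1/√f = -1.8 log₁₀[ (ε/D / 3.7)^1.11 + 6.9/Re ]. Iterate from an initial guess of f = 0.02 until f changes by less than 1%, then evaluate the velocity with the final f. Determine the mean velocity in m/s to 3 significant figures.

Rearranging Darcy-Weisbach: V = √(2·ΔP·D/(f·L·ρ)). With ε/D = 0.00041/0.0396 = 0.0104, iterate starting from f = 0.02:
  f = 0.02 → V = √(2·9070·0.0396/(0.02·48·790)) = 0.9732 m/s; Re = ρVD/μ = 1.53e+04; f → 0.0418
  f = 0.0418 → V = 0.6732 m/s; Re = 1.058e+04; f → 0.04316
  f = 0.04316 → V = 0.6625 m/s; Re = 1.041e+04; f → 0.04323
Converged (Δf/f < 1%). With the final f = 0.04323: V = √(2·9070·0.0396/(0.04323·48·790)) = 0.662 m/s.

V ≈ 0.662 m/s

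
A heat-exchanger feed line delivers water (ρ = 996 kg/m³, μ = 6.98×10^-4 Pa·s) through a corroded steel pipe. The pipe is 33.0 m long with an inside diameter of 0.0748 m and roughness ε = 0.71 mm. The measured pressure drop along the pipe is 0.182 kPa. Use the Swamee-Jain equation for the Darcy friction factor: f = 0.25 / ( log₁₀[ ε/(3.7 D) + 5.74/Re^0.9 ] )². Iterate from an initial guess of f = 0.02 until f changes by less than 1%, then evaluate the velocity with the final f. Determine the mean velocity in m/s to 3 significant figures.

V ≈ 0.141 m/s

Rearranging Darcy-Weisbach: V = √(2·ΔP·D/(f·L·ρ)). With ε/D = 0.00071/0.0748 = 0.00949, iterate starting from f = 0.02:
  f = 0.02 → V = √(2·182·0.0748/(0.02·33·996)) = 0.2035 m/s; Re = ρVD/μ = 2.172e+04; f → 0.04052
  f = 0.04052 → V = 0.143 m/s; Re = 1.526e+04; f → 0.04166
  f = 0.04166 → V = 0.141 m/s; Re = 1.505e+04; f → 0.04171
Converged (Δf/f < 1%). With the final f = 0.04171: V = √(2·182·0.0748/(0.04171·33·996)) = 0.1409 m/s.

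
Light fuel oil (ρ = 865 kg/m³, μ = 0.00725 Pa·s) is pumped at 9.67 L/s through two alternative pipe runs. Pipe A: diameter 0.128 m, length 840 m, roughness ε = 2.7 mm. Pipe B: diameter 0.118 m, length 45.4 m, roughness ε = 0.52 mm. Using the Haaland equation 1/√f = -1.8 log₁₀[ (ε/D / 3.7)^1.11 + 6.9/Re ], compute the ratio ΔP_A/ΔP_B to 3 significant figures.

ΔP_A/ΔP_B ≈ 18.4

Pipe A: V = Q/A = 0.00967/0.01287 = 0.7515 m/s; Re = 1.148e+04; ε/D = 0.0211; Haaland → f = 0.05284; ΔP_A = f(L/D)(ρV²/2) = 8.47e+04 Pa.
Pipe B: V = Q/A = 0.00967/0.01094 = 0.8842 m/s; Re = 1.245e+04; ε/D = 0.00441; Haaland → f = 0.03547; ΔP_B = f(L/D)(ρV²/2) = 4615 Pa.
ΔP_A/ΔP_B = 8.47e+04/4615 = 18.4.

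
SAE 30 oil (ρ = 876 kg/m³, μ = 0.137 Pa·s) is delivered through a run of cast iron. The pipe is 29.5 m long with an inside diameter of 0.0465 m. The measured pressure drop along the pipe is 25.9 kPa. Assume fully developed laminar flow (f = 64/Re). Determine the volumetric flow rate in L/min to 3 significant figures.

Q ≈ 44.1 L/min

For laminar flow, f = 64/Re with Re = ρVD/μ, so Darcy-Weisbach reduces to ΔP = 32μLV/D². Solving for V: V = ΔP·D²/(32μL) = 2.59e+04·(0.0465)²/(32·0.137·29.5) = 0.433 m/s.
Check: Re = ρVD/μ = 876·0.433·0.0465/0.137 = 128.8 < 2300, so the laminar assumption holds.
Q = V·A = 0.433·(π/4·0.0465²) = 0.0007354 m³/s = 44.1 L/min.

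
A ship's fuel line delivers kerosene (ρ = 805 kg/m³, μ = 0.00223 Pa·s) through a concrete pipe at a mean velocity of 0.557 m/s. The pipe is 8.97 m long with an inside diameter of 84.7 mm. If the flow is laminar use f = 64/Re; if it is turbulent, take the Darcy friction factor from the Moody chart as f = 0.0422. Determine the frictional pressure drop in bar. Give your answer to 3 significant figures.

Reynolds number Re = ρVD/μ = 805 · 0.557 · 0.0847 / 0.00223 = 1.703e+04.
Re > 4000 → turbulent; use the Moody-chart value f = 0.0422.
Darcy-Weisbach: ΔP = f(L/D)(ρV²/2) = 0.0422·(8.97/0.0847)·(805·0.557²/2) = 0.0422·105.9·124.9 = 558.1 Pa.
ΔP = 558.1 Pa = 0.00558 bar.

ΔP ≈ 0.00558 bar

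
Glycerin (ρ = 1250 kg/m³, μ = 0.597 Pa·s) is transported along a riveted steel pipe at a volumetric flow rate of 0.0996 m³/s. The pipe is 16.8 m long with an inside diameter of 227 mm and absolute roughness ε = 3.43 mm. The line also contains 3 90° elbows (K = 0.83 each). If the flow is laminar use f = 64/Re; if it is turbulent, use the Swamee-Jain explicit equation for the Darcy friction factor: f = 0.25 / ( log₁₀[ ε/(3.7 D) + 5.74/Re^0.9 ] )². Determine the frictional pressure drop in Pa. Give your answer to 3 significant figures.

Cross-sectional area A = πD²/4 = π(0.227)²/4 = 0.04047 m²; mean velocity V = Q/A = 0.0996/0.04047 = 2.461 m/s.
Reynolds number Re = ρVD/μ = 1250 · 2.461 · 0.227 / 0.597 = 1170.
Re < 2300 → laminar flow, so f = 64/Re = 64/1170 = 0.05471 (the turbulent correlation is not needed).
Total minor-loss coefficient ΣK = 3·0.83 = 2.49.
ΔP = [f·L/D + ΣK]·(ρV²/2) = [0.05471·16.8/0.227 + 2.49]·(1250·2.461²/2) = [4.049 + 2.49]·3785 = 2.475e+04 Pa.

ΔP ≈ 24800 Pa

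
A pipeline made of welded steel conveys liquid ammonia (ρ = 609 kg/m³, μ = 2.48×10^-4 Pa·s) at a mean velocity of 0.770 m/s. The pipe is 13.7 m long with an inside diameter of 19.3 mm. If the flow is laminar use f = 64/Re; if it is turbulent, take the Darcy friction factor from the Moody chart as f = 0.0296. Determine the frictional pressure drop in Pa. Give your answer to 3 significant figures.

ΔP ≈ 3790 Pa

Reynolds number Re = ρVD/μ = 609 · 0.77 · 0.0193 / 0.000248 = 3.649e+04.
Re > 4000 → turbulent; use the Moody-chart value f = 0.0296.
Darcy-Weisbach: ΔP = f(L/D)(ρV²/2) = 0.0296·(13.7/0.0193)·(609·0.77²/2) = 0.0296·709.8·180.5 = 3793 Pa.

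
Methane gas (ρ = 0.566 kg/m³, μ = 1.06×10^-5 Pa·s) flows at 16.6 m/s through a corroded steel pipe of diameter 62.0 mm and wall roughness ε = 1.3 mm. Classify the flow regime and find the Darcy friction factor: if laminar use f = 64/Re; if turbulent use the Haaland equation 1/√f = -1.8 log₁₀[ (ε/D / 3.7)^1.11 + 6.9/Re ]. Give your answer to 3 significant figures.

Re = ρVD/μ = 0.566·16.6·0.062/1.06e-05 = 5.496e+04.
Re > 4000 → turbulent. ε/D = 0.0013/0.062 = 0.021; Haaland: 1/√f = -1.8 log₁₀[0.00321 + 0.000126] = 4.459, so f = 0.0503.

f ≈ 0.0503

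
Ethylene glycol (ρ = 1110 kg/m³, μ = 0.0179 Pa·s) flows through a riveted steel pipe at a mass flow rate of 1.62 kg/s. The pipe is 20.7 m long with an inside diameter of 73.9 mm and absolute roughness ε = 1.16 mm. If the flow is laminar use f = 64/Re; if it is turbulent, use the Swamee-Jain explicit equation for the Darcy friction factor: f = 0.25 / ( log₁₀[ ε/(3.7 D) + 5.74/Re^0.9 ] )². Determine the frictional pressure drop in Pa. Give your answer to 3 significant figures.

A = πD²/4 = π(0.0739)²/4 = 0.004289 m²; mean velocity V = ṁ/(ρA) = 1.62/(1110 · 0.004289) = 0.3403 m/s.
Reynolds number Re = ρVD/μ = 1110 · 0.3403 · 0.0739 / 0.0179 = 1559.
Re < 2300 → laminar flow, so f = 64/Re = 64/1559 = 0.04104 (the turbulent correlation is not needed).
Darcy-Weisbach: ΔP = f(L/D)(ρV²/2) = 0.04104·(20.7/0.0739)·(1110·0.3403²/2) = 0.04104·280.1·64.26 = 738.8 Pa.

ΔP ≈ 739 Pa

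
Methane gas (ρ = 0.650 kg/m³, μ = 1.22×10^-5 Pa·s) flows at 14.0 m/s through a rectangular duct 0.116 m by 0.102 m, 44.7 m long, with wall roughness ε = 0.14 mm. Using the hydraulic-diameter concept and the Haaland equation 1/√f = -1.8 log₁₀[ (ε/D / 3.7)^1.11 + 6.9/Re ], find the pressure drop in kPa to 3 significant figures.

ΔP ≈ 0.612 kPa

Hydraulic diameter D_h = 4A/P = 4·(0.116·0.102)/(2·(0.116+0.102)) = 0.04733/0.436 = 0.1086 m.
Re = ρVD_h/μ = 0.65·14·0.1086/1.22e-05 = 8.097e+04.
ε/D_h = 0.00014/0.1086 = 0.00129; Haaland gives 1/√f = -1.8 log₁₀[0.000145+8.52e-05] = 6.547, so f = 0.02333.
ΔP = f(L/D_h)(ρV²/2) = 0.02333·44.7/0.1086·63.7 = 611.9 Pa.
ΔP = 0.612 kPa.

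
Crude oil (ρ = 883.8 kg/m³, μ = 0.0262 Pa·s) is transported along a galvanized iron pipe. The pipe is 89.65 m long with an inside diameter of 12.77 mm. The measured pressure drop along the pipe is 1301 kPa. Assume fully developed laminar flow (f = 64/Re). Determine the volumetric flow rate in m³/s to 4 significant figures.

Q ≈ 3.615×10^-4 m³/s

For laminar flow, f = 64/Re with Re = ρVD/μ, so Darcy-Weisbach reduces to ΔP = 32μLV/D². Solving for V: V = ΔP·D²/(32μL) = 1.301e+06·(0.01277)²/(32·0.0262·89.65) = 2.823 m/s.
Check: Re = ρVD/μ = 883.8·2.823·0.01277/0.0262 = 1216 < 2300, so the laminar assumption holds.
Q = V·A = 2.823·(π/4·0.01277²) = 0.0003615 m³/s = 3.615×10^-4 m³/s.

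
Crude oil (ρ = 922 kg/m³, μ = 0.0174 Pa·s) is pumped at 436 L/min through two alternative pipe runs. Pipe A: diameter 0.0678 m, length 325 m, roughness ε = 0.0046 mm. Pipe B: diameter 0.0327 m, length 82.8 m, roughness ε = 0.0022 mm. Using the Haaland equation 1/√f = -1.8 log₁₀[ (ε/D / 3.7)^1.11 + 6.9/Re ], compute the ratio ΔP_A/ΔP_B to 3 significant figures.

Pipe A: V = Q/A = 0.007267/0.00361 = 2.013 m/s; Re = 7231; ε/D = 6.78e-05; Haaland → f = 0.03389; ΔP_A = f(L/D)(ρV²/2) = 3.034e+05 Pa.
Pipe B: V = Q/A = 0.007267/0.0008398 = 8.653 m/s; Re = 1.499e+04; ε/D = 6.73e-05; Haaland → f = 0.0278; ΔP_B = f(L/D)(ρV²/2) = 2.43e+06 Pa.
ΔP_A/ΔP_B = 3.034e+05/2.43e+06 = 0.125.

ΔP_A/ΔP_B ≈ 0.125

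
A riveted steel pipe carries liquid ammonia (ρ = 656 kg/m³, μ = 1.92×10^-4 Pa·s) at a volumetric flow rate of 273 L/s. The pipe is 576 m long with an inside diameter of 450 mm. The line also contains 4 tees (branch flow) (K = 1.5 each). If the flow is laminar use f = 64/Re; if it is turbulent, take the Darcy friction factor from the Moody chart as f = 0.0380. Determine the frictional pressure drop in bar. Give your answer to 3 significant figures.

ΔP ≈ 0.528 bar

Q = 273 L/s = 273/1000 = 0.273 m³/s.
Cross-sectional area A = πD²/4 = π(0.45)²/4 = 0.159 m²; mean velocity V = Q/A = 0.273/0.159 = 1.717 m/s.
Reynolds number Re = ρVD/μ = 656 · 1.717 · 0.45 / 0.000192 = 2.639e+06.
Re > 4000 → turbulent; use the Moody-chart value f = 0.0380.
Total minor-loss coefficient ΣK = 4·1.5 = 6.
ΔP = [f·L/D + ΣK]·(ρV²/2) = [0.038·576/0.45 + 6]·(656·1.717²/2) = [48.64 + 6]·966.4 = 5.281e+04 Pa.
ΔP = 5.281e+04 Pa = 0.528 bar.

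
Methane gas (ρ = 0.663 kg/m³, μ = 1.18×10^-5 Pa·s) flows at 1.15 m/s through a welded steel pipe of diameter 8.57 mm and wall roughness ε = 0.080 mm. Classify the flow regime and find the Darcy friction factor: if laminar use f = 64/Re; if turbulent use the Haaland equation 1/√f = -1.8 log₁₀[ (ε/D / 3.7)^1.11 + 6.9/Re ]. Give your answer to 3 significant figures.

f ≈ 0.116

Re = ρVD/μ = 0.663·1.15·0.00857/1.18e-05 = 553.7.
Re < 2300 → laminar, so f = 64/Re = 0.1156 (roughness is irrelevant in laminar flow).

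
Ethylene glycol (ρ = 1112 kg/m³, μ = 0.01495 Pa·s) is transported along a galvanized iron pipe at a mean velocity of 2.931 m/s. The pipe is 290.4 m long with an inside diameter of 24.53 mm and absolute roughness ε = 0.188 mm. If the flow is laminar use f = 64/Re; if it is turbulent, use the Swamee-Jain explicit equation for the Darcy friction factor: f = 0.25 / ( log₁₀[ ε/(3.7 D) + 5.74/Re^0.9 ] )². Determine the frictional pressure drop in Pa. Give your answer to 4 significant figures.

Reynolds number Re = ρVD/μ = 1112 · 2.931 · 0.02453 / 0.0149 = 5348.
Re > 4000 → turbulent. Relative roughness ε/D = 0.000188/0.02453 = 0.00766. Swamee-Jain: f = 0.25/(log₁₀[0.00766/3.7 + 5.74/5348^0.9])² = 0.25/(log₁₀[0.00207 + 0.00253])² = 0.25/(-2.337)² = 0.04578.
Darcy-Weisbach: ΔP = f(L/D)(ρV²/2) = 0.04578·(290.4/0.02453)·(1112·2.931²/2) = 0.04578·1.184e+04·4776 = 2.589e+06 Pa.

ΔP ≈ 2589000 Pa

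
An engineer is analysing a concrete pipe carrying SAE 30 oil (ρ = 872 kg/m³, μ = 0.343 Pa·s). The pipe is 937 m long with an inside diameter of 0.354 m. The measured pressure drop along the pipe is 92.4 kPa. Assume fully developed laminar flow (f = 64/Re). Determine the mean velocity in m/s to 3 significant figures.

V ≈ 1.13 m/s

For laminar flow, f = 64/Re with Re = ρVD/μ, so Darcy-Weisbach reduces to ΔP = 32μLV/D². Solving for V: V = ΔP·D²/(32μL) = 9.24e+04·(0.354)²/(32·0.343·937) = 1.126 m/s.
Check: Re = ρVD/μ = 872·1.126·0.354/0.343 = 1013 < 2300, so the laminar assumption holds.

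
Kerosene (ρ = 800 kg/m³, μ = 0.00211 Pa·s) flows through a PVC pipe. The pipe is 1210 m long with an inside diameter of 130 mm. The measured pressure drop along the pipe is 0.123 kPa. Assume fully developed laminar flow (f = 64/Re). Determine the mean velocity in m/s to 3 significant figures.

For laminar flow, f = 64/Re with Re = ρVD/μ, so Darcy-Weisbach reduces to ΔP = 32μLV/D². Solving for V: V = ΔP·D²/(32μL) = 123·(0.13)²/(32·0.00211·1210) = 0.02544 m/s.
Check: Re = ρVD/μ = 800·0.02544·0.13/0.00211 = 1254 < 2300, so the laminar assumption holds.

V ≈ 0.0254 m/s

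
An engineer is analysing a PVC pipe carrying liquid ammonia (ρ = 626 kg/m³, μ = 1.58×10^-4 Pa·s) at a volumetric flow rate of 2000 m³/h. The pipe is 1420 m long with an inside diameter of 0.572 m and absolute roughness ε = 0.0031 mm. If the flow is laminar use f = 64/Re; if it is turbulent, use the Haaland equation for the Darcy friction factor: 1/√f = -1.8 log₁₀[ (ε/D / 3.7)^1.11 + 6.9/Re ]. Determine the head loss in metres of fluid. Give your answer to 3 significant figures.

Q = 2000 m³/h = 2000/3600 = 0.5556 m³/s.
Cross-sectional area A = πD²/4 = π(0.572)²/4 = 0.257 m²; mean velocity V = Q/A = 0.5556/0.257 = 2.162 m/s.
Reynolds number Re = ρVD/μ = 626 · 2.162 · 0.572 / 0.000158 = 4.9e+06.
Re > 4000 → turbulent. Relative roughness ε/D = 3.1e-06/0.572 = 5.42e-06. Haaland: 1/√f = -1.8 log₁₀[(5.42e-06/3.7)^1.11 + 6.9/4.9e+06] = -1.8 log₁₀[3.34e-07 + 1.41e-06] = 10.37, so f = 0.009306.
Darcy-Weisbach: ΔP = f(L/D)(ρV²/2) = 0.009306·(1420/0.572)·(626·2.162²/2) = 0.009306·2483·1463 = 3.38e+04 Pa.
Head loss h_f = ΔP/(ρg) = 3.38e+04/(626·9.81) = 5.50 m.

h_f ≈ 5.50 m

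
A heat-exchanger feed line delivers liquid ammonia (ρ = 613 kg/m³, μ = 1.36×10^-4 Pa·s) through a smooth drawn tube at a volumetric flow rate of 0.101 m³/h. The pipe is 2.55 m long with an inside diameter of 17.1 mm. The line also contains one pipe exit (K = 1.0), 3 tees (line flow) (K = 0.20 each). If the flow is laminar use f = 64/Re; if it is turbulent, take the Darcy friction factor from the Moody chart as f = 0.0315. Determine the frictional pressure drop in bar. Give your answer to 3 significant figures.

ΔP ≈ 2.88×10^-4 bar

Q = 0.101 m³/h = 0.101/3600 = 2.806e-05 m³/s.
Cross-sectional area A = πD²/4 = π(0.0171)²/4 = 0.0002297 m²; mean velocity V = Q/A = 2.806e-05/0.0002297 = 0.1222 m/s.
Reynolds number Re = ρVD/μ = 613 · 0.1222 · 0.0171 / 0.000136 = 9416.
Re > 4000 → turbulent; use the Moody-chart value f = 0.0315.
Total minor-loss coefficient ΣK = 1·1 + 3·0.2 = 1.6.
ΔP = [f·L/D + ΣK]·(ρV²/2) = [0.0315·2.55/0.0171 + 1.6]·(613·0.1222²/2) = [4.697 + 1.6]·4.574 = 28.8 Pa.
ΔP = 28.8 Pa = 2.88×10^-4 bar.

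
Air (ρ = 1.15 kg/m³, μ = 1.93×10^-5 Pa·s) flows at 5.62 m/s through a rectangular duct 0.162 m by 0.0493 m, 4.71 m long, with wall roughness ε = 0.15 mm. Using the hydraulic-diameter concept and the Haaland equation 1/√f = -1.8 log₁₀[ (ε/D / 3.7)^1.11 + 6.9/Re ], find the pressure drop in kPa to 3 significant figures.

Hydraulic diameter D_h = 4A/P = 4·(0.162·0.0493)/(2·(0.162+0.0493)) = 0.03195/0.4226 = 0.07559 m.
Re = ρVD_h/μ = 1.15·5.62·0.07559/1.93e-05 = 2.531e+04.
ε/D_h = 0.00015/0.07559 = 0.00198; Haaland gives 1/√f = -1.8 log₁₀[0.000234+0.000273] = 5.931, so f = 0.02842.
ΔP = f(L/D_h)(ρV²/2) = 0.02842·4.71/0.07559·18.16 = 32.16 Pa.
ΔP = 0.0322 kPa.

ΔP ≈ 0.0322 kPa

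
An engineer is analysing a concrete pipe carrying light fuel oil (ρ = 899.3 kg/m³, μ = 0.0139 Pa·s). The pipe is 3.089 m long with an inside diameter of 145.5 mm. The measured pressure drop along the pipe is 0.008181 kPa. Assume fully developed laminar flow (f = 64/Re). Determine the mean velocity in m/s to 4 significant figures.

V ≈ 0.1261 m/s

For laminar flow, f = 64/Re with Re = ρVD/μ, so Darcy-Weisbach reduces to ΔP = 32μLV/D². Solving for V: V = ΔP·D²/(32μL) = 8.181·(0.1455)²/(32·0.0139·3.089) = 0.1261 m/s.
Check: Re = ρVD/μ = 899.3·0.1261·0.1455/0.0139 = 1187 < 2300, so the laminar assumption holds.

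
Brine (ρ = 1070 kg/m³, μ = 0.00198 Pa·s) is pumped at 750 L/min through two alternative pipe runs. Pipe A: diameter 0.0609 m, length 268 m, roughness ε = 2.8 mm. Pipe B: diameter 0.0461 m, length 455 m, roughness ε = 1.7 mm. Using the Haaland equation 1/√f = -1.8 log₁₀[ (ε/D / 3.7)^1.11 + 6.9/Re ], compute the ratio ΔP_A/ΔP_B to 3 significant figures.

ΔP_A/ΔP_B ≈ 0.162

Pipe A: V = Q/A = 0.0125/0.002913 = 4.291 m/s; Re = 1.412e+05; ε/D = 0.046; Haaland → f = 0.06916; ΔP_A = f(L/D)(ρV²/2) = 2.998e+06 Pa.
Pipe B: V = Q/A = 0.0125/0.001669 = 7.489 m/s; Re = 1.866e+05; ε/D = 0.0369; Haaland → f = 0.06268; ΔP_B = f(L/D)(ρV²/2) = 1.856e+07 Pa.
ΔP_A/ΔP_B = 2.998e+06/1.856e+07 = 0.162.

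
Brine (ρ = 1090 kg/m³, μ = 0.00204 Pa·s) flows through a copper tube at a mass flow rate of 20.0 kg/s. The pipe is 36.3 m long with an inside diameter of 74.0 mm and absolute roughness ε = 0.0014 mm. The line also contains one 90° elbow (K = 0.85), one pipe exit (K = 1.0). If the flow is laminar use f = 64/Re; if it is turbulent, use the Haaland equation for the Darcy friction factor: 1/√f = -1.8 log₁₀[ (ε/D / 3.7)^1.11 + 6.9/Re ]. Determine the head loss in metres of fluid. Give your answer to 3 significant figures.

A = πD²/4 = π(0.074)²/4 = 0.004301 m²; mean velocity V = ṁ/(ρA) = 20/(1090 · 0.004301) = 4.266 m/s.
Reynolds number Re = ρVD/μ = 1090 · 4.266 · 0.074 / 0.00204 = 1.687e+05.
Re > 4000 → turbulent. Relative roughness ε/D = 1.4e-06/0.074 = 1.89e-05. Haaland: 1/√f = -1.8 log₁₀[(1.89e-05/3.7)^1.11 + 6.9/1.687e+05] = -1.8 log₁₀[1.34e-06 + 4.09e-05] = 7.874, so f = 0.01613.
Total minor-loss coefficient ΣK = 1·0.85 + 1·1 = 1.85.
ΔP = [f·L/D + ΣK]·(ρV²/2) = [0.01613·36.3/0.074 + 1.85]·(1090·4.266²/2) = [7.913 + 1.85]·9920 = 9.684e+04 Pa.
Head loss h_f = ΔP/(ρg) = 9.684e+04/(1090·9.81) = 9.06 m.

h_f ≈ 9.06 m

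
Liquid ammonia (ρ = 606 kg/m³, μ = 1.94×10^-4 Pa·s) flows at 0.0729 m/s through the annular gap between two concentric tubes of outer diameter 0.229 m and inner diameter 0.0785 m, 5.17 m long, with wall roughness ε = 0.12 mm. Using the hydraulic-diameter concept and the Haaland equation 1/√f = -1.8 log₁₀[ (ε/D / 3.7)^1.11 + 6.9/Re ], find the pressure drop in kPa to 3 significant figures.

ΔP ≈ 0.00136 kPa

Hydraulic diameter D_h = 4A/P = D_o - D_i = 0.229 - 0.0785 = 0.1505 m.
Re = ρVD_h/μ = 606·0.0729·0.1505/0.000194 = 3.427e+04.
ε/D_h = 0.00012/0.1505 = 0.000797; Haaland gives 1/√f = -1.8 log₁₀[8.51e-05+0.000201] = 6.377, so f = 0.02459.
ΔP = f(L/D_h)(ρV²/2) = 0.02459·5.17/0.1505·1.61 = 1.36 Pa.
ΔP = 0.00136 kPa.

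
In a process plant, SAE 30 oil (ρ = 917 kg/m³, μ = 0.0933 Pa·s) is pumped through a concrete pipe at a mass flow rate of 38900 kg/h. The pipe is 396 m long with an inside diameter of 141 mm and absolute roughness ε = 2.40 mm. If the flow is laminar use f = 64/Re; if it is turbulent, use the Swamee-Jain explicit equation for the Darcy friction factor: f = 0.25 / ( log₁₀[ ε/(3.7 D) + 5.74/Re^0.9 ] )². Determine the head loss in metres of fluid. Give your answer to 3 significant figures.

h_f ≈ 4.99 m

ṁ = 38900 kg/h = 38900/3600 = 10.81 kg/s.
A = πD²/4 = π(0.141)²/4 = 0.01561 m²; mean velocity V = ṁ/(ρA) = 10.81/(917 · 0.01561) = 0.7547 m/s.
Reynolds number Re = ρVD/μ = 917 · 0.7547 · 0.141 / 0.0933 = 1046.
Re < 2300 → laminar flow, so f = 64/Re = 64/1046 = 0.0612 (the turbulent correlation is not needed).
Darcy-Weisbach: ΔP = f(L/D)(ρV²/2) = 0.0612·(396/0.141)·(917·0.7547²/2) = 0.0612·2809·261.1 = 4.488e+04 Pa.
Head loss h_f = ΔP/(ρg) = 4.488e+04/(917·9.81) = 4.99 m.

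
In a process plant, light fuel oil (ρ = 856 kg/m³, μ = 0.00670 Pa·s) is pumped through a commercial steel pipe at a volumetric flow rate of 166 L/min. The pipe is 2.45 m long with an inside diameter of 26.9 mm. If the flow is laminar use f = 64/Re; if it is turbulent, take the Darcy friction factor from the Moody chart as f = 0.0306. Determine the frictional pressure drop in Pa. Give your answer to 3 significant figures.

Q = 166 L/min = 166/60000 = 0.002767 m³/s.
Cross-sectional area A = πD²/4 = π(0.0269)²/4 = 0.0005683 m²; mean velocity V = Q/A = 0.002767/0.0005683 = 4.868 m/s.
Reynolds number Re = ρVD/μ = 856 · 4.868 · 0.0269 / 0.0067 = 1.673e+04.
Re > 4000 → turbulent; use the Moody-chart value f = 0.0306.
Darcy-Weisbach: ΔP = f(L/D)(ρV²/2) = 0.0306·(2.45/0.0269)·(856·4.868²/2) = 0.0306·91.08·1.014e+04 = 2.827e+04 Pa.

ΔP ≈ 28300 Pa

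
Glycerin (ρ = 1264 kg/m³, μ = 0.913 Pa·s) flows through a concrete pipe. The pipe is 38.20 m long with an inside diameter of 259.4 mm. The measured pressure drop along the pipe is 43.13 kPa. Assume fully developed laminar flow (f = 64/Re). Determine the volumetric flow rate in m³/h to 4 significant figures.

Q ≈ 494.7 m³/h

For laminar flow, f = 64/Re with Re = ρVD/μ, so Darcy-Weisbach reduces to ΔP = 32μLV/D². Solving for V: V = ΔP·D²/(32μL) = 4.313e+04·(0.2594)²/(32·0.913·38.2) = 2.6 m/s.
Check: Re = ρVD/μ = 1264·2.6·0.2594/0.913 = 933.9 < 2300, so the laminar assumption holds.
Q = V·A = 2.6·(π/4·0.2594²) = 0.1374 m³/s = 494.7 m³/h.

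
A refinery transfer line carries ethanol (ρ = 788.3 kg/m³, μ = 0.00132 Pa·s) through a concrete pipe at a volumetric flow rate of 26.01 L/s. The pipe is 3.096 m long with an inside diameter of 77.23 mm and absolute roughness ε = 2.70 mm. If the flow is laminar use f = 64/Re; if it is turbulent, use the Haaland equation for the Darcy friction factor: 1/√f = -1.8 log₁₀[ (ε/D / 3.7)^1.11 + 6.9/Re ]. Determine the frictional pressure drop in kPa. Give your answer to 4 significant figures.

ΔP ≈ 29.82 kPa

Q = 26.01 L/s = 26.01/1000 = 0.02601 m³/s.
Cross-sectional area A = πD²/4 = π(0.07723)²/4 = 0.004684 m²; mean velocity V = Q/A = 0.02601/0.004684 = 5.552 m/s.
Reynolds number Re = ρVD/μ = 788.3 · 5.552 · 0.07723 / 0.00132 = 2.561e+05.
Re > 4000 → turbulent. Relative roughness ε/D = 0.0027/0.07723 = 0.035. Haaland: 1/√f = -1.8 log₁₀[(0.035/3.7)^1.11 + 6.9/2.561e+05] = -1.8 log₁₀[0.00566 + 2.69e-05] = 4.041, so f = 0.06122.
Darcy-Weisbach: ΔP = f(L/D)(ρV²/2) = 0.06122·(3.096/0.07723)·(788.3·5.552²/2) = 0.06122·40.09·1.215e+04 = 2.982e+04 Pa.
ΔP = 2.982e+04 Pa = 29.82 kPa.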